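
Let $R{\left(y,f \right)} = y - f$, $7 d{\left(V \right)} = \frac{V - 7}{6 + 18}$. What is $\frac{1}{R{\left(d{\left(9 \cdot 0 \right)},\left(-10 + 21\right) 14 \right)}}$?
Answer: $- \frac{24}{3697} \approx -0.0064918$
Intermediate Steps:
$d{\left(V \right)} = - \frac{1}{24} + \frac{V}{168}$ ($d{\left(V \right)} = \frac{\left(V - 7\right) \frac{1}{6 + 18}}{7} = \frac{\left(-7 + V\right) \frac{1}{24}}{7} = \frac{- \frac{7}{24} + \frac{V}{24}}{7} = - \frac{1}{24} + \frac{V}{168}$)
$\frac{1}{R{\left(d{\left(9 \cdot 0 \right)},\left(-10 + 21\right) 14 \right)}} = \frac{1}{\left(- \frac{1}{24} + \frac{9 \cdot 0}{168}\right) - \left(-10 + 21\right) 14} = \frac{1}{\left(- \frac{1}{24} + \frac{1}{168} \cdot 0\right) - 11 \cdot 14} = \frac{1}{\left(- \frac{1}{24} + 0\right) - 154} = \frac{1}{- \frac{1}{24} - 154} = \frac{1}{- \frac{3697}{24}} = - \frac{24}{3697}$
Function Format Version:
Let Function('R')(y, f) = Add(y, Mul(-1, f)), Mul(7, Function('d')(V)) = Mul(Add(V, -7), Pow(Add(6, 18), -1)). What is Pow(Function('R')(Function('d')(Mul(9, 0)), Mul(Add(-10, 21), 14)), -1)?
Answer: Rational(-24, 3697) ≈ -0.0064918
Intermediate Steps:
Function('d')(V) = Add(Rational(-1, 24), Mul(Rational(1, 168), V)) (Function('d')(V) = Mul(Rational(1, 7), Mul(Add(V, -7), Pow(Add(6, 18), -1))) = Mul(Rational(1, 7), Mul(Add(-7, V), Pow(24, -1))) = Mul(Rational(1, 7), Mul(Add(-7, V), Rational(1, 24))) = Mul(Rational(1, 7), Add(Rational(-7, 24), Mul(Rational(1, 24), V))) = Add(Rational(-1, 24), Mul(Rational(1, 168), V)))
Pow(Function('R')(Function('d')(Mul(9, 0)), Mul(Add(-10, 21), 14)), -1) = Pow(Add(Add(Rational(-1, 24), Mul(Rational(1, 168), Mul(9, 0))), Mul(-1, Mul(Add(-10, 21), 14))), -1) = Pow(Add(Add(Rational(-1, 24), Mul(Rational(1, 168), 0)), Mul(-1, Mul(11, 14))), -1) = Pow(Add(Add(Rational(-1, 24), 0), Mul(-1, 154)), -1) = Pow(Add(Rational(-1, 24), -154), -1) = Pow(Rational(-3697, 24), -1) = Rational(-24, 3697)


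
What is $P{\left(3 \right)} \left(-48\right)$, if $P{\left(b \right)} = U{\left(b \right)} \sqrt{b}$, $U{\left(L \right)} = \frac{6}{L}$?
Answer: $- 96 \sqrt{3} \approx -166.28$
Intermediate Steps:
$P{\left(b \right)} = \frac{6}{\sqrt{b}}$ ($P{\left(b \right)} = \frac{6}{b} \sqrt{b} = \frac{6}{\sqrt{b}}$)
$P{\left(3 \right)} \left(-48\right) = \frac{6}{\sqrt{3}} \left(-48\right) = 6 \frac{\sqrt{3}}{3} \left(-48\right) = 2 \sqrt{3} \left(-48\right) = - 96 \sqrt{3}$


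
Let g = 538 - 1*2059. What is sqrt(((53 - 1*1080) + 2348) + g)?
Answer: 10*I*sqrt(2) ≈ 14.142*I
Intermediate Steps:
g = -1521 (g = 538 - 2059 = -1521)
sqrt(((53 - 1*1080) + 2348) + g) = sqrt(((53 - 1*1080) + 2348) - 1521) = sqrt(((53 - 1080) + 2348) - 1521) = sqrt((-1027 + 2348) - 1521) = sqrt(1321 - 1521) = sqrt(-200) = 10*I*sqrt(2)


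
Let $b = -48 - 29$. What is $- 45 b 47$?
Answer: $162855$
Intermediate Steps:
$b = -77$ ($b = -48 - 29 = -77$)
$- 45 b 47 = \left(-45\right) \left(-77\right) 47 = 3465 \cdot 47 = 162855$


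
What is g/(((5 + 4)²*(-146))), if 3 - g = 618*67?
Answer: 13801/3942 ≈ 3.5010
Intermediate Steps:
g = -41403 (g = 3 - 618*67 = 3 - 1*41406 = 3 - 41406 = -41403)
g/(((5 + 4)²*(-146))) = -41403*(-1/(146*(5 + 4)²)) = -41403/(9²*(-146)) = -41403/(81*(-146)) = -41403/(-11826) = -41403*(-1/11826) = 13801/3942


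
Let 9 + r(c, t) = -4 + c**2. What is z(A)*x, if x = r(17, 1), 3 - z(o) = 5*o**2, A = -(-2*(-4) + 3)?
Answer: -166152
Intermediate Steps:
A = -11 (A = -(8 + 3) = -1*11 = -11)
z(o) = 3 - 5*o**2
r(c, t) = -13 + c**2 (r(c, t) = -9 + (-4 + c**2) = -13 + c**2)
x = 276 (x = -13 + 17**2 = -13 + 289 = 276)
z(A)*x = (3 - 5*(-11)**2)*276 = (3 - 5*121)*276 = (3 - 605)*276 = -602*276 = -166152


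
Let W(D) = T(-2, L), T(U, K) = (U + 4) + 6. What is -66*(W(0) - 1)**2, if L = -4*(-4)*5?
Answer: -3234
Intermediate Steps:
L = 80 (L = 16*5 = 80)
T(U, K) = 10 + U (T(U, K) = (4 + U) + 6 = 10 + U)
W(D) = 8 (W(D) = 10 - 2 = 8)
-66*(W(0) - 1)**2 = -66*(8 - 1)**2 = -66*7**2 = -66*49 = -3234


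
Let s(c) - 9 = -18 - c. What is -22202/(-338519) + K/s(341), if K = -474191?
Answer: 160530433829/118481650 ≈ 1354.9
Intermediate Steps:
s(c) = -9 - c (s(c) = 9 + (-18 - c) = -9 - c)
-22202/(-338519) + K/s(341) = -22202/(-338519) - 474191/(-9 - 1*341) = -22202*(-1/338519) - 474191/(-9 - 341) = 22202/338519 - 474191/(-350) = 22202/338519 - 474191*(-1/350) = 22202/338519 + 474191/350 = 160530433829/118481650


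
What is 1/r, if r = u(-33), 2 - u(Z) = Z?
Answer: 1/35 ≈ 0.028571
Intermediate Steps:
u(Z) = 2 - Z
r = 35 (r = 2 - 1*(-33) = 2 + 33 = 35)
1/r = 1/35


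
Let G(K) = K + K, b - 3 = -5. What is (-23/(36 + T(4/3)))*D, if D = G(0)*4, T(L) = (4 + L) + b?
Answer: 0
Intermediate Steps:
b = -2 (b = 3 - 5 = -2)
G(K) = 2*K
T(L) = 2 + L (T(L) = (4 + L) - 2 = 2 + L)
D = 0 (D = (2*0)*4 = 0*4 = 0)
(-23/(36 + T(4/3)))*D = (-23/(36 + (2 + 4/3)))*0 = (-23/(36 + 10/3))*0 = (-23/(118/3))*0 = ((3/118)*(-23))*0 = -69/118*0 = 0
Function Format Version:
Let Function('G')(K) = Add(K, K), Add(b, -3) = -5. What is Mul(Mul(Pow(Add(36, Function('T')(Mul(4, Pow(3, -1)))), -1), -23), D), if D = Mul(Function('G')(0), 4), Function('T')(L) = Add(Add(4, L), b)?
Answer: 0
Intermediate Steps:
b = -2 (b = Add(3, -5) = -2)
Function('G')(K) = Mul(2, K)
Function('T')(L) = Add(2, L) (Function('T')(L) = Add(Add(4, L), -2) = Add(2, L))
D = 0 (D = Mul(Mul(2, 0), 4) = Mul(0, 4) = 0)
Mul(Mul(Pow(Add(36, Function('T')(Mul(4, Pow(3, -1)))), -1), -23), D) = Mul(Mul(Pow(Add(36, Add(2, Mul(4, Pow(3, -1)))), -1), -23), 0) = Mul(Mul(Pow(Add(36, Add(2, Mul(4, Rational(1, 3)))), -1), -23), 0) = Mul(Mul(Pow(Add(36, Add(2, Rational(4, 3))), -1), -23), 0) = Mul(Mul(Pow(Add(36, Rational(10, 3)), -1), -23), 0) = Mul(Mul(Pow(Rational(118, 3), -1), -23), 0) = Mul(Mul(Rational(3, 118), -23), 0) = Mul(Rational(-69, 118), 0) = 0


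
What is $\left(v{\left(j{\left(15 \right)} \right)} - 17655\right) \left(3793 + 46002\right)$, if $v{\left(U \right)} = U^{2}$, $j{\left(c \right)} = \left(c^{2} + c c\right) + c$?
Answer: $9887793150$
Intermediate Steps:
$j{\left(c \right)} = c + 2 c^{2}$ ($j{\left(c \right)} = \left(c^{2} + c^{2}\right) + c = 2 c^{2} + c = c + 2 c^{2}$)
$\left(v{\left(j{\left(15 \right)} \right)} - 17655\right) \left(3793 + 46002\right) = \left(\left(15 \left(1 + 2 \cdot 15\right)\right)^{2} - 17655\right) \left(3793 + 46002\right) = \left(\left(15 \left(1 + 30\right)\right)^{2} - 17655\right) 49795 = \left(\left(15 \cdot 31\right)^{2} - 17655\right) 49795 = \left(465^{2} - 17655\right) 49795 = \left(216225 - 17655\right) 49795 = 198570 \cdot 49795 = 9887793150$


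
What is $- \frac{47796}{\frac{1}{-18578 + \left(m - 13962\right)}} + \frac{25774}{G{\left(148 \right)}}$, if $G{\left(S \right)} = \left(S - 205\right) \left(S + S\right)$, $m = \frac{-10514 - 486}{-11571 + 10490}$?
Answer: $\frac{14178671276474593}{9119316} \approx 1.5548 \cdot 10^{9}$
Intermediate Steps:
$m = \frac{11000}{1081}$ ($m = - \frac{11000}{-1081} = \left(-11000\right) \left(- \frac{1}{1081}\right) = \frac{11000}{1081} \approx 10.176$)
$G{\left(S \right)} = 2 S \left(-205 + S\right)$ ($G{\left(S \right)} = \left(-205 + S\right) 2 S = 2 S \left(-205 + S\right)$)
$- \frac{47796}{\frac{1}{-18578 + \left(m - 13962\right)}} + \frac{25774}{G{\left(148 \right)}} = - \frac{47796}{\frac{1}{-18578 + \left(\frac{11000}{1081} - 13962\right)}} + \frac{25774}{2 \cdot 148 \left(-205 + 148\right)} = - \frac{47796}{\frac{1}{-18578 - \frac{15081922}{1081}}} + \frac{25774}{2 \cdot 148 \left(-57\right)} = - \frac{47796}{\frac{1}{- \frac{35164740}{1081}}} + \frac{25774}{-16872} = - \frac{47796}{- \frac{1081}{35164740}} + 25774 \left(- \frac{1}{16872}\right) = \left(-47796\right) \left(- \frac{35164740}{1081}\right) - \frac{12887}{8436} = \frac{1680733913040}{1081} - \frac{12887}{8436} = \frac{14178671276474593}{9119316}$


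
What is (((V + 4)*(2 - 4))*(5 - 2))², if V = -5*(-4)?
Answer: 20736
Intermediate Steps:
V = 20
(((V + 4)*(2 - 4))*(5 - 2))² = (((20 + 4)*(2 - 4))*(5 - 2))² = ((24*(-2))*3)² = (-48*3)² = (-144)² = 20736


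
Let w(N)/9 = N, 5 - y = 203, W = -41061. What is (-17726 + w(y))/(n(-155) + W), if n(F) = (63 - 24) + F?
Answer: 19508/41177 ≈ 0.47376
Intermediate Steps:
y = -198 (y = 5 - 1*203 = 5 - 203 = -198)
n(F) = 39 + F
w(N) = 9*N
(-17726 + w(y))/(n(-155) + W) = (-17726 + 9*(-198))/((39 - 155) - 41061) = (-17726 - 1782)/(-116 - 41061) = -19508/(-41177) = -19508*(-1/41177) = 19508/41177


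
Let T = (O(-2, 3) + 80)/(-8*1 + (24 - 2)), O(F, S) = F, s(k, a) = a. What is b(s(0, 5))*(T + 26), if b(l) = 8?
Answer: 1768/7 ≈ 252.57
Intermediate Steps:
T = 39/7 (T = (-2 + 80)/(-8*1 + (24 - 2)) = 78/(-8 + 22) = 78/14 = 78*(1/14) = 39/7 ≈ 5.5714)
b(s(0, 5))*(T + 26) = 8*(39/7 + 26) = 8*(221/7) = 1768/7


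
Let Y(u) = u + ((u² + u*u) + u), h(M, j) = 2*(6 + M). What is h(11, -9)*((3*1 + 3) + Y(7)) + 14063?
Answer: 18075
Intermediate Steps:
h(M, j) = 12 + 2*M
Y(u) = 2*u + 2*u² (Y(u) = u + ((u² + u²) + u) = u + (2*u² + u) = u + (u + 2*u²) = 2*u + 2*u²)
h(11, -9)*((3*1 + 3) + Y(7)) + 14063 = (12 + 2*11)*((3*1 + 3) + 2*7*(1 + 7)) + 14063 = (12 + 22)*((3 + 3) + 2*7*8) + 14063 = 34*(6 + 112) + 14063 = 34*118 + 14063 = 4012 + 14063 = 18075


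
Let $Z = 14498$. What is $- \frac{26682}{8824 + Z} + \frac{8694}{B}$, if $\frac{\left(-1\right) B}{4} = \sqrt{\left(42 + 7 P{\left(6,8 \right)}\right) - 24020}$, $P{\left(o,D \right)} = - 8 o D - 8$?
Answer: $- \frac{4447}{3887} + \frac{4347 i \sqrt{26722}}{53444} \approx -1.1441 + 13.296 i$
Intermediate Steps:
$P{\left(o,D \right)} = -8 - 8 D o$ ($P{\left(o,D \right)} = - 8 D o - 8 = -8 - 8 D o$)
$B = - 4 i \sqrt{26722}$ ($B = - 4 \sqrt{\left(42 + 7 \left(-8 - 64 \cdot 6\right)\right) - 24020} = - 4 \sqrt{\left(42 + 7 \left(-8 - 384\right)\right) - 24020} = - 4 \sqrt{\left(42 + 7 \left(-392\right)\right) - 24020} = - 4 \sqrt{\left(42 - 2744\right) - 24020} = - 4 \sqrt{-2702 - 24020} = - 4 \sqrt{-26722} = - 4 i \sqrt{26722} \approx - 653.88 i$)
$- \frac{26682}{8824 + Z} + \frac{8694}{B} = - \frac{26682}{8824 + 14498} + \frac{8694}{\left(-4\right) i \sqrt{26722}} = - \frac{26682}{23322} + 8694 \frac{i \sqrt{26722}}{106888} = \left(-26682\right) \frac{1}{23322} + \frac{4347 i \sqrt{26722}}{53444} = - \frac{4447}{3887} + \frac{4347 i \sqrt{26722}}{53444}$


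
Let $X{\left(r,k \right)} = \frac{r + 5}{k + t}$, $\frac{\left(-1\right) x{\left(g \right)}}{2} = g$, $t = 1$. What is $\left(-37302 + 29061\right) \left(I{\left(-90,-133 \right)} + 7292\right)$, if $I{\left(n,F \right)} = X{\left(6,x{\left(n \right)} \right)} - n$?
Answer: $- \frac{11011236873}{181} \approx -6.0836 \cdot 10^{7}$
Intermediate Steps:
$x{\left(g \right)} = - 2 g$
$X{\left(r,k \right)} = \frac{5 + r}{1 + k}$ ($X{\left(r,k \right)} = \frac{r + 5}{k + 1} = \frac{5 + r}{1 + k}$)
$I{\left(n,F \right)} = - n + \frac{11}{1 - 2 n}$ ($I{\left(n,F \right)} = \frac{5 + 6}{1 - 2 n} - n = \frac{1}{1 - 2 n} 11 - n = \frac{11}{1 - 2 n} - n = - n + \frac{11}{1 - 2 n}$)
$\left(-37302 + 29061\right) \left(I{\left(-90,-133 \right)} + 7292\right) = \left(-37302 + 29061\right) \left(\frac{-11 - 90 - 2 \left(-90\right)^{2}}{-1 + 2 \left(-90\right)} + 7292\right) = - 8241 \left(\frac{-11 - 90 - 16200}{-1 - 180} + 7292\right) = - 8241 \left(\frac{-11 - 90 - 16200}{-181} + 7292\right) = - 8241 \left(\left(- \frac{1}{181}\right) \left(-16301\right) + 7292\right) = - 8241 \left(\frac{16301}{181} + 7292\right) = \left(-8241\right) \frac{1336153}{181} = - \frac{11011236873}{181}$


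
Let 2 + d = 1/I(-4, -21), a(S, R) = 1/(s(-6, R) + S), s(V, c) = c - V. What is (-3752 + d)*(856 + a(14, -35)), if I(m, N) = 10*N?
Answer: -10121510099/3150 ≈ -3.2132e+6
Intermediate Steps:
a(S, R) = 1/(6 + R + S) (a(S, R) = 1/((R - 1*(-6)) + S) = 1/((R + 6) + S) = 1/((6 + R) + S) = 1/(6 + R + S))
d = -421/210 (d = -2 + 1/(10*(-21)) = -2 + 1/(-210) = -2 - 1/210 = -421/210 ≈ -2.0048)
(-3752 + d)*(856 + a(14, -35)) = (-3752 - 421/210)*(856 + 1/(6 - 35 + 14)) = -788341*(856 + 1/(-15))/210 = -788341*(856 - 1/15)/210 = -788341/210*12839/15 = -10121510099/3150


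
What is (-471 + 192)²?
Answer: 77841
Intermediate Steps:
(-471 + 192)² = (-279)² = 77841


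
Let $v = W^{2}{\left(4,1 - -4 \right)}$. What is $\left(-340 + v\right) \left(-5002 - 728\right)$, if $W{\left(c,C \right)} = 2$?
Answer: $1925280$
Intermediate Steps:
$v = 4$ ($v = 2^{2} = 4$)
$\left(-340 + v\right) \left(-5002 - 728\right) = \left(-340 + 4\right) \left(-5002 - 728\right) = \left(-336\right) \left(-5730\right) = 1925280$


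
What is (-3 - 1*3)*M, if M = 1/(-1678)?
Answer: 3/839 ≈ 0.0035757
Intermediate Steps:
M = -1/1678 ≈ -0.00059595
(-3 - 1*3)*M = (-3 - 1*3)*(-1/1678) = (-3 - 3)*(-1/1678) = -6*(-1/1678) = 3/839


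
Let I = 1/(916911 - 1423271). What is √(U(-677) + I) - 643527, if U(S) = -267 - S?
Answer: -643527 + 3*√2920116217490/253180 ≈ -6.4351e+5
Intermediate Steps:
I = -1/506360 (I = 1/(-506360) = -1/506360 ≈ -1.9749e-6)
√(U(-677) + I) - 643527 = √((-267 - 1*(-677)) - 1/506360) - 643527 = √((-267 + 677) - 1/506360) - 643527 = √(410 - 1/506360) - 643527 = √(207607599/506360) - 643527 = 3*√2920116217490/253180 - 643527 = -643527 + 3*√2920116217490/253180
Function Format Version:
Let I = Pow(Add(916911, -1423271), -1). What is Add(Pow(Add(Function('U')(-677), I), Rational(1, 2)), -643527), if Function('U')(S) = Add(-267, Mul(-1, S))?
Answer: Add(-643527, Mul(Rational(3, 253180), Pow(2920116217490, Rational(1, 2)))) ≈ -6.4351e+5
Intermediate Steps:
I = Rational(-1, 506360) (I = Pow(-506360, -1) = Rational(-1, 506360) ≈ -1.9749e-6)
Add(Pow(Add(Function('U')(-677), I), Rational(1, 2)), -643527) = Add(Pow(Add(Add(-267, Mul(-1, -677)), Rational(-1, 506360)), Rational(1, 2)), -643527) = Add(Pow(Add(Add(-267, 677), Rational(-1, 506360)), Rational(1, 2)), -643527) = Add(Pow(Add(410, Rational(-1, 506360)), Rational(1, 2)), -643527) = Add(Pow(Rational(207607599, 506360), Rational(1, 2)), -643527) = Add(Mul(Rational(3, 253180), Pow(2920116217490, Rational(1, 2))), -643527) = Add(-643527, Mul(Rational(3, 253180), Pow(2920116217490, Rational(1, 2))))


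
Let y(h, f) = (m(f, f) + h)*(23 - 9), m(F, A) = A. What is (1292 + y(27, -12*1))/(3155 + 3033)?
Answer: 751/3094 ≈ 0.24273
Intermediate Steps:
y(h, f) = 14*f + 14*h (y(h, f) = (f + h)*(23 - 9) = (f + h)*14 = 14*f + 14*h)
(1292 + y(27, -12*1))/(3155 + 3033) = (1292 + (14*(-12*1) + 14*27))/(3155 + 3033) = (1292 + (14*(-12) + 378))/6188 = (1292 + (-168 + 378))*(1/6188) = (1292 + 210)*(1/6188) = 1502*(1/6188) = 751/3094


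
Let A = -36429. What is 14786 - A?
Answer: 51215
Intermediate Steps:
14786 - A = 14786 - 1*(-36429) = 14786 + 36429 = 51215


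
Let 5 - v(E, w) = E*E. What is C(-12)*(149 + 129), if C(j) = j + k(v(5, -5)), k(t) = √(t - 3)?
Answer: -3336 + 278*I*√23 ≈ -3336.0 + 1333.2*I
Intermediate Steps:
v(E, w) = 5 - E² (v(E, w) = 5 - E*E = 5 - E²)
k(t) = √(-3 + t)
C(j) = j + I*√23 (C(j) = j + √(-3 + (5 - 1*5²)) = j + √(-3 + (5 - 1*25)) = j + √(-3 + (5 - 25)) = j + √(-3 - 20) = j + √(-23) = j + I*√23)
C(-12)*(149 + 129) = (-12 + I*√23)*(149 + 129) = (-12 + I*√23)*278 = -3336 + 278*I*√23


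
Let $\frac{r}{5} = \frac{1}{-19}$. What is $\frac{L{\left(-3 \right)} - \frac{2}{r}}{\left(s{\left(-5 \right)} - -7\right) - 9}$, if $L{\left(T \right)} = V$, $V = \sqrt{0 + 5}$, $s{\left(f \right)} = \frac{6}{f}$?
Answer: $- \frac{19}{8} - \frac{5 \sqrt{5}}{16} \approx -3.0738$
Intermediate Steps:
$r = - \frac{5}{19}$ ($r = \frac{5}{-19} = 5 \left(- \frac{1}{19}\right) = - \frac{5}{19} \approx -0.26316$)
$V = \sqrt{5} \approx 2.2361$
$L{\left(T \right)} = \sqrt{5}$
$\frac{L{\left(-3 \right)} - \frac{2}{r}}{\left(s{\left(-5 \right)} - -7\right) - 9} = \frac{\sqrt{5} - \frac{2}{- \frac{5}{19}}}{\left(\frac{6}{-5} - -7\right) - 9} = \frac{\sqrt{5} - 2 \left(- \frac{19}{5}\right)}{\left(6 \left(- \frac{1}{5}\right) + 7\right) - 9} = \frac{\sqrt{5} - - \frac{38}{5}}{\left(- \frac{6}{5} + 7\right) - 9} = \frac{\sqrt{5} + \frac{38}{5}}{\frac{29}{5} - 9} = \frac{\frac{38}{5} + \sqrt{5}}{- \frac{16}{5}} = \left(\frac{38}{5} + \sqrt{5}\right) \left(- \frac{5}{16}\right) = - \frac{19}{8} - \frac{5 \sqrt{5}}{16}$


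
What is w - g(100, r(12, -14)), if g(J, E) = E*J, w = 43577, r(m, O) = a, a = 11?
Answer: 42477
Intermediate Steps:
r(m, O) = 11
w - g(100, r(12, -14)) = 43577 - 11*100 = 43577 - 1*1100 = 43577 - 1100 = 42477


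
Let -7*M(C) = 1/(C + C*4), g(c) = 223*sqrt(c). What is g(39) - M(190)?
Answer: 1/6650 + 223*sqrt(39) ≈ 1392.6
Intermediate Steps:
M(C) = -1/(35*C) (M(C) = -1/(7*(C + C*4)) = -1/(7*(C + 4*C)) = -1/(5*C)/7 = -1/(35*C))
g(39) - M(190) = 223*sqrt(39) - (-1)/(35*190) = 223*sqrt(39) - 1*(-1/6650) = 223*sqrt(39) + 1/6650 = 1/6650 + 223*sqrt(39)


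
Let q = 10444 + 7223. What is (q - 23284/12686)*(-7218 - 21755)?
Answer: -3246428677247/6343 ≈ -5.1181e+8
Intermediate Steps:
q = 17667
(q - 23284/12686)*(-7218 - 21755) = (17667 - 23284/12686)*(-7218 - 21755) = (17667 - 23284*1/12686)*(-28973) = (17667 - 11642/6343)*(-28973) = (112050139/6343)*(-28973) = -3246428677247/6343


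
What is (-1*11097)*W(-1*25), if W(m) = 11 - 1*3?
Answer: -88776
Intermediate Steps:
W(m) = 8 (W(m) = 11 - 3 = 8)
(-1*11097)*W(-1*25) = -1*11097*8 = -11097*8 = -88776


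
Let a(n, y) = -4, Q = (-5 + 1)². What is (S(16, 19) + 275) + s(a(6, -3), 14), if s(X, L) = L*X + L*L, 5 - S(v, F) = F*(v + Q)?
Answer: -188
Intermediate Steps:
Q = 16 (Q = (-4)² = 16)
S(v, F) = 5 - F*(16 + v) (S(v, F) = 5 - F*(v + 16) = 5 - F*(16 + v))
s(X, L) = L² + L*X (s(X, L) = L*X + L² = L² + L*X)
(S(16, 19) + 275) + s(a(6, -3), 14) = ((5 - 16*19 - 1*19*16) + 275) + 14*(14 - 4) = ((5 - 304 - 304) + 275) + 14*10 = (-603 + 275) + 140 = -328 + 140 = -188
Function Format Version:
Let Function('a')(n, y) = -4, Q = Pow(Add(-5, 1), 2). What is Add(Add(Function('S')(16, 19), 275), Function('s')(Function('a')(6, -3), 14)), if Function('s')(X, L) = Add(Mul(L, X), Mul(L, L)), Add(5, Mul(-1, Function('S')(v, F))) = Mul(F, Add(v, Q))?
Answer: -188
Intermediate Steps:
Q = 16 (Q = Pow(-4, 2) = 16)
Function('S')(v, F) = Add(5, Mul(-1, F, Add(16, v))) (Function('S')(v, F) = Add(5, Mul(-1, Mul(F, Add(v, 16)))) = Add(5, Mul(-1, Mul(F, Add(16, v)))) = Add(5, Mul(-1, F, Add(16, v))))
Function('s')(X, L) = Add(Pow(L, 2), Mul(L, X)) (Function('s')(X, L) = Add(Mul(L, X), Pow(L, 2)) = Add(Pow(L, 2), Mul(L, X)))
Add(Add(Function('S')(16, 19), 275), Function('s')(Function('a')(6, -3), 14)) = Add(Add(Add(5, Mul(-16, 19), Mul(-1, 19, 16)), 275), Mul(14, Add(14, -4))) = Add(Add(Add(5, -304, -304), 275), Mul(14, 10)) = Add(Add(-603, 275), 140) = Add(-328, 140) = -188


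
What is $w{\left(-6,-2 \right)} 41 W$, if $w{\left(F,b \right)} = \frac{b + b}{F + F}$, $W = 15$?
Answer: $205$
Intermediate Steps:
$w{\left(F,b \right)} = \frac{b}{F}$ ($w{\left(F,b \right)} = \frac{2 b}{2 F} = 2 b \frac{1}{2 F} = \frac{b}{F}$)
$w{\left(-6,-2 \right)} 41 W = - \frac{2}{-6} \cdot 41 \cdot 15 = \left(-2\right) \left(- \frac{1}{6}\right) 41 \cdot 15 = \frac{1}{3} \cdot 41 \cdot 15 = \frac{41}{3} \cdot 15 = 205$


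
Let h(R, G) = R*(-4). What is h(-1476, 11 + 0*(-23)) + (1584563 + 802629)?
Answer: 2393096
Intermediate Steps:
h(R, G) = -4*R
h(-1476, 11 + 0*(-23)) + (1584563 + 802629) = -4*(-1476) + (1584563 + 802629) = 5904 + 2387192 = 2393096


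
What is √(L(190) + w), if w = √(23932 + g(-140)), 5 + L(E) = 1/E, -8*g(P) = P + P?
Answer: √(-180310 + 108300*√2663)/190 ≈ 12.240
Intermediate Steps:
g(P) = -P/4 (g(P) = -(P + P)/8 = -P/4)
L(E) = -5 + 1/E
w = 3*√2663 (w = √(23932 - ¼*(-140)) = √(23932 + 35) = √23967 = 3*√2663 ≈ 154.81)
√(L(190) + w) = √((-5 + 1/190) + 3*√2663) = √(-949/190 + 3*√2663)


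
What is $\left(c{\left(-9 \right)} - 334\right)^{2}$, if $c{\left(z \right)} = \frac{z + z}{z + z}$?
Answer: $110889$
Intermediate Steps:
$c{\left(z \right)} = 1$ ($c{\left(z \right)} = \frac{2 z}{2 z} = 2 z \frac{1}{2 z} = 1$)
$\left(c{\left(-9 \right)} - 334\right)^{2} = \left(1 - 334\right)^{2} = \left(-333\right)^{2} = 110889$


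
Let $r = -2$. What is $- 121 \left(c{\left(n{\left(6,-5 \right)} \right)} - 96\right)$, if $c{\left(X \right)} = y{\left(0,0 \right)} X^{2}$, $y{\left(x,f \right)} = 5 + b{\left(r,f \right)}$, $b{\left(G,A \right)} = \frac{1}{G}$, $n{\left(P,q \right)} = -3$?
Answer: $\frac{13431}{2} \approx 6715.5$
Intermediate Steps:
$y{\left(x,f \right)} = \frac{9}{2}$ ($y{\left(x,f \right)} = 5 + \frac{1}{-2} = 5 - \frac{1}{2} = \frac{9}{2}$)
$c{\left(X \right)} = \frac{9 X^{2}}{2}$
$- 121 \left(c{\left(n{\left(6,-5 \right)} \right)} - 96\right) = - 121 \left(\frac{9 \left(-3\right)^{2}}{2} - 96\right) = - 121 \left(\frac{9}{2} \cdot 9 - 96\right) = - 121 \left(\frac{81}{2} - 96\right) = \left(-121\right) \left(- \frac{111}{2}\right) = \frac{13431}{2}$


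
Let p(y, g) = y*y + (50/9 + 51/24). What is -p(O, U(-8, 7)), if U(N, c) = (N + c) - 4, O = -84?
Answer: -508585/72 ≈ -7063.7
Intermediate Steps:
U(N, c) = -4 + N + c
p(y, g) = 553/72 + y² (p(y, g) = y² + (50*(⅑) + 51*(1/24)) = y² + (50/9 + 17/8) = y² + 553/72 = 553/72 + y²)
-p(O, U(-8, 7)) = -(553/72 + (-84)²) = -(553/72 + 7056) = -1*508585/72 = -508585/72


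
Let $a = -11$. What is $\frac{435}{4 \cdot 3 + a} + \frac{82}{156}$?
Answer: $\frac{33971}{78} \approx 435.53$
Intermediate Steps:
$\frac{435}{4 \cdot 3 + a} + \frac{82}{156} = \frac{435}{4 \cdot 3 - 11} + \frac{82}{156} = \frac{435}{12 - 11} + 82 \cdot \frac{1}{156} = \frac{435}{1} + \frac{41}{78} = 435 \cdot 1 + \frac{41}{78} = 435 + \frac{41}{78} = \frac{33971}{78}$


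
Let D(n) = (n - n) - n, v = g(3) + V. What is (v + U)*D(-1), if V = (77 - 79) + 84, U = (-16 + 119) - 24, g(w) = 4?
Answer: 165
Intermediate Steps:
U = 79 (U = 103 - 24 = 79)
V = 82 (V = -2 + 84 = 82)
v = 86 (v = 4 + 82 = 86)
D(n) = -n (D(n) = 0 - n = -n)
(v + U)*D(-1) = (86 + 79)*(-1*(-1)) = 165*1 = 165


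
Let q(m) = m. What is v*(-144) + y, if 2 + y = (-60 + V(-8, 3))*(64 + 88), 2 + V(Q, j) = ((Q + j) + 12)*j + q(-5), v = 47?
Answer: -13762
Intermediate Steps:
V(Q, j) = -7 + j*(12 + Q + j) (V(Q, j) = -2 + (((Q + j) + 12)*j - 5) = -2 + ((12 + Q + j)*j - 5) = -2 + (j*(12 + Q + j) - 5) = -2 + (-5 + j*(12 + Q + j)) = -7 + j*(12 + Q + j))
y = -6994 (y = -2 + (-60 + (-7 + 3² + 12*3 - 8*3))*(64 + 88) = -2 + (-60 + (-7 + 9 + 36 - 24))*152 = -2 + (-60 + 14)*152 = -2 - 46*152 = -2 - 6992 = -6994)
v*(-144) + y = 47*(-144) - 6994 = -6768 - 6994 = -13762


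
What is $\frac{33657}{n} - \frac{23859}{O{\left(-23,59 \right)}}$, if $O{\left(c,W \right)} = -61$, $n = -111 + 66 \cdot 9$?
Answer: $\frac{4525658}{9821} \approx 460.81$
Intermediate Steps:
$n = 483$ ($n = -111 + 594 = 483$)
$\frac{33657}{n} - \frac{23859}{O{\left(-23,59 \right)}} = \frac{33657}{483} - \frac{23859}{-61} = 33657 \cdot \frac{1}{483} - - \frac{23859}{61} = \frac{11219}{161} + \frac{23859}{61} = \frac{4525658}{9821}$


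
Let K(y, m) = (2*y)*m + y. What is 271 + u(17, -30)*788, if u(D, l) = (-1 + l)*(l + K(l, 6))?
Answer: 10260031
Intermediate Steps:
K(y, m) = y + 2*m*y (K(y, m) = 2*m*y + y = y + 2*m*y)
u(D, l) = 14*l*(-1 + l) (u(D, l) = (-1 + l)*(l + l*(1 + 2*6)) = (-1 + l)*(l + l*(1 + 12)) = (-1 + l)*(l + l*13) = (-1 + l)*(l + 13*l) = (-1 + l)*(14*l) = 14*l*(-1 + l))
271 + u(17, -30)*788 = 271 + (14*(-30)*(-1 - 30))*788 = 271 + (14*(-30)*(-31))*788 = 271 + 13020*788 = 271 + 10259760 = 10260031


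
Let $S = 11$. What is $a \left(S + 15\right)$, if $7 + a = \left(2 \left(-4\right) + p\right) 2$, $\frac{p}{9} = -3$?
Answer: $-2002$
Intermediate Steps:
$p = -27$ ($p = 9 \left(-3\right) = -27$)
$a = -77$ ($a = -7 + \left(2 \left(-4\right) - 27\right) 2 = -7 + \left(-8 - 27\right) 2 = -7 - 70 = -77$)
$a \left(S + 15\right) = - 77 \left(11 + 15\right) = \left(-77\right) 26 = -2002$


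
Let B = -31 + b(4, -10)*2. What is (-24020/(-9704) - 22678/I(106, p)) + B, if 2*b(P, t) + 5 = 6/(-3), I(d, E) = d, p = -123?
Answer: -32076113/128578 ≈ -249.47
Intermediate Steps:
b(P, t) = -7/2 (b(P, t) = -5/2 + (6/(-3))/2 = -5/2 + (6*(-⅓))/2 = -5/2 + (½)*(-2) = -5/2 - 1 = -7/2)
B = -38 (B = -31 - 7/2*2 = -31 - 7 = -38)
(-24020/(-9704) - 22678/I(106, p)) + B = (-24020/(-9704) - 22678/106) - 38 = (-24020*(-1/9704) - 22678*1/106) - 38 = (6005/2426 - 11339/53) - 38 = -27190149/128578 - 38 = -32076113/128578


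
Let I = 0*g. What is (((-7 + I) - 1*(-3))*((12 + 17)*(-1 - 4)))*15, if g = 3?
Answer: 8700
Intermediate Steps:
I = 0 (I = 0*3 = 0)
(((-7 + I) - 1*(-3))*((12 + 17)*(-1 - 4)))*15 = (((-7 + 0) - 1*(-3))*((12 + 17)*(-1 - 4)))*15 = ((-7 + 3)*(29*(-5)))*15 = -4*(-145)*15 = 580*15 = 8700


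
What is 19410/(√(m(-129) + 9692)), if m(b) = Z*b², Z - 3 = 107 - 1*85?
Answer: 19410*√425717/425717 ≈ 29.749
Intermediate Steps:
Z = 25 (Z = 3 + (107 - 1*85) = 3 + (107 - 85) = 3 + 22 = 25)
m(b) = 25*b²
19410/(√(m(-129) + 9692)) = 19410/(√(25*(-129)² + 9692)) = 19410/(√(25*16641 + 9692)) = 19410/(√(416025 + 9692)) = 19410/(√425717) = 19410*(√425717/425717) = 19410*√425717/425717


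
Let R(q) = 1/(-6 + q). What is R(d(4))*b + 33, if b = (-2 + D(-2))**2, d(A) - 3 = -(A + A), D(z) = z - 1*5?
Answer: 282/11 ≈ 25.636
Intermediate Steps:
D(z) = -5 + z (D(z) = z - 5 = -5 + z)
d(A) = 3 - 2*A (d(A) = 3 - (A + A) = 3 - 2*A)
b = 81 (b = (-2 + (-5 - 2))**2 = (-2 - 7)**2 = (-9)**2 = 81)
R(d(4))*b + 33 = 81/(-6 + (3 - 2*4)) + 33 = 81/(-6 + (3 - 8)) + 33 = 81/(-6 - 5) + 33 = 81/(-11) + 33 = -1/11*81 + 33 = -81/11 + 33 = 282/11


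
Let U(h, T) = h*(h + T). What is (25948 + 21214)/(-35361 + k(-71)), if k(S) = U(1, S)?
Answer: -47162/35431 ≈ -1.3311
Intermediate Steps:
U(h, T) = h*(T + h)
k(S) = 1 + S (k(S) = 1*(S + 1) = 1*(1 + S) = 1 + S)
(25948 + 21214)/(-35361 + k(-71)) = (25948 + 21214)/(-35361 + (1 - 71)) = 47162/(-35361 - 70) = 47162/(-35431) = 47162*(-1/35431) = -47162/35431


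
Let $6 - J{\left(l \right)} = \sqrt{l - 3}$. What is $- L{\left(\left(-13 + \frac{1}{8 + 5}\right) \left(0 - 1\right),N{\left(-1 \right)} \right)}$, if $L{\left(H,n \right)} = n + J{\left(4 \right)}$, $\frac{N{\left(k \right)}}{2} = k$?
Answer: $-3$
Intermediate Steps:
$N{\left(k \right)} = 2 k$
$J{\left(l \right)} = 6 - \sqrt{-3 + l}$ ($J{\left(l \right)} = 6 - \sqrt{l - 3} = 6 - \sqrt{-3 + l}$)
$L{\left(H,n \right)} = 5 + n$ ($L{\left(H,n \right)} = n + \left(6 - \sqrt{-3 + 4}\right) = n + \left(6 - \sqrt{1}\right) = n + \left(6 - 1\right) = n + 5 = 5 + n$)
$- L{\left(\left(-13 + \frac{1}{8 + 5}\right) \left(0 - 1\right),N{\left(-1 \right)} \right)} = - (5 + 2 \left(-1\right)) = - (5 - 2) = \left(-1\right) 3 = -3$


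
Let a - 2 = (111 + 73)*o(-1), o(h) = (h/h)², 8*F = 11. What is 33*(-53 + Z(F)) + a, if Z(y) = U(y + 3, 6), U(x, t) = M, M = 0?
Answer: -1563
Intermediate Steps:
F = 11/8 (F = (⅛)*11 = 11/8 ≈ 1.3750)
o(h) = 1 (o(h) = 1² = 1)
U(x, t) = 0
Z(y) = 0
a = 186 (a = 2 + (111 + 73)*1 = 2 + 184*1 = 2 + 184 = 186)
33*(-53 + Z(F)) + a = 33*(-53 + 0) + 186 = 33*(-53) + 186 = -1749 + 186 = -1563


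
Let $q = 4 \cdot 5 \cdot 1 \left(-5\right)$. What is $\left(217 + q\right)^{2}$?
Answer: $13689$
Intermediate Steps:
$q = -100$ ($q = 20 \cdot 1 \left(-5\right) = 20 \left(-5\right) = -100$)
$\left(217 + q\right)^{2} = \left(217 - 100\right)^{2} = 117^{2} = 13689$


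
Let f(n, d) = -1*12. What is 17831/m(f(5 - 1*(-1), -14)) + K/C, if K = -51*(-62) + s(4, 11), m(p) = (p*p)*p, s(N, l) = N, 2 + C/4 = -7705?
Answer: -46263743/4439232 ≈ -10.422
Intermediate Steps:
C = -30828 (C = -8 + 4*(-7705) = -8 - 30820 = -30828)
f(n, d) = -12
m(p) = p**3 (m(p) = p**2*p = p**3)
K = 3166 (K = -51*(-62) + 4 = 3162 + 4 = 3166)
17831/m(f(5 - 1*(-1), -14)) + K/C = 17831/((-12)**3) + 3166/(-30828) = 17831/(-1728) + 3166*(-1/30828) = 17831*(-1/1728) - 1583/15414 = -17831/1728 - 1583/15414 = -46263743/4439232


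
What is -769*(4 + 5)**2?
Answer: -62289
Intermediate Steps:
-769*(4 + 5)**2 = -769*9**2 = -769*81 = -62289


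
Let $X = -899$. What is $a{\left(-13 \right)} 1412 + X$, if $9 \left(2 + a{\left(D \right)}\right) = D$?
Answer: $- \frac{51863}{9} \approx -5762.6$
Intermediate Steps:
$a{\left(D \right)} = -2 + \frac{D}{9}$
$a{\left(-13 \right)} 1412 + X = \left(-2 + \frac{1}{9} \left(-13\right)\right) 1412 - 899 = \left(-2 - \frac{13}{9}\right) 1412 - 899 = \left(- \frac{31}{9}\right) 1412 - 899 = - \frac{43772}{9} - 899 = - \frac{51863}{9}$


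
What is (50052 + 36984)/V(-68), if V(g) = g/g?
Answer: 87036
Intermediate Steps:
V(g) = 1
(50052 + 36984)/V(-68) = (50052 + 36984)/1 = 87036*1 = 87036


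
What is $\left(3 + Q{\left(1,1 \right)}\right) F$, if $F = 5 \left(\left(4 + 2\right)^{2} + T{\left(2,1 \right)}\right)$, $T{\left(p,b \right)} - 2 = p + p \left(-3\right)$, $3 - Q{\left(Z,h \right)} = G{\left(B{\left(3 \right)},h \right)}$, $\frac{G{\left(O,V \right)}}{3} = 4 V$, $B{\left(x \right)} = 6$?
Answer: $-1020$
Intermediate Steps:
$G{\left(O,V \right)} = 12 V$ ($G{\left(O,V \right)} = 3 \cdot 4 V = 12 V$)
$Q{\left(Z,h \right)} = 3 - 12 h$
$T{\left(p,b \right)} = 2 - 2 p$ ($T{\left(p,b \right)} = 2 + \left(p + p \left(-3\right)\right) = 2 + \left(p - 3 p\right) = 2 - 2 p$)
$F = 170$ ($F = 5 \left(\left(4 + 2\right)^{2} + \left(2 - 4\right)\right) = 5 \left(6^{2} + \left(2 - 4\right)\right) = 5 \left(36 - 2\right) = 5 \cdot 34 = 170$)
$\left(3 + Q{\left(1,1 \right)}\right) F = \left(3 + \left(3 - 12\right)\right) 170 = \left(3 - 9\right) 170 = \left(-6\right) 170 = -1020$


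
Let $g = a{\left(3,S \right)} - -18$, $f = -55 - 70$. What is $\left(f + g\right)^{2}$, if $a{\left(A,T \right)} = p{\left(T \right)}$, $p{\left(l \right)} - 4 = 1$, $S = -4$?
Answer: $10404$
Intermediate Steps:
$f = -125$ ($f = -55 - 70 = -125$)
$p{\left(l \right)} = 5$ ($p{\left(l \right)} = 4 + 1 = 5$)
$a{\left(A,T \right)} = 5$
$g = 23$ ($g = 5 - -18 = 5 + 18 = 23$)
$\left(f + g\right)^{2} = \left(-125 + 23\right)^{2} = \left(-102\right)^{2} = 10404$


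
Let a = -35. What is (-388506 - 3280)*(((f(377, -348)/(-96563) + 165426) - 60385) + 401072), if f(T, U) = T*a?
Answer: -19147288137285804/96563 ≈ -1.9829e+11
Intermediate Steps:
f(T, U) = -35*T (f(T, U) = T*(-35) = -35*T)
(-388506 - 3280)*(((f(377, -348)/(-96563) + 165426) - 60385) + 401072) = (-388506 - 3280)*(((-35*377/(-96563) + 165426) - 60385) + 401072) = -391786*(((-13195*(-1/96563) + 165426) - 60385) + 401072) = -391786*(((13195/96563 + 165426) - 60385) + 401072) = -391786*((15974044033/96563 - 60385) + 401072) = -391786*(10143087278/96563 + 401072) = -391786*48871802814/96563 = -19147288137285804/96563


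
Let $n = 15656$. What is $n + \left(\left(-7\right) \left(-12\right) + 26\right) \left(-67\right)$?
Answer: $8286$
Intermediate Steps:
$n + \left(\left(-7\right) \left(-12\right) + 26\right) \left(-67\right) = 15656 + \left(\left(-7\right) \left(-12\right) + 26\right) \left(-67\right) = 15656 + \left(84 + 26\right) \left(-67\right) = 15656 + 110 \left(-67\right) = 15656 - 7370 = 8286$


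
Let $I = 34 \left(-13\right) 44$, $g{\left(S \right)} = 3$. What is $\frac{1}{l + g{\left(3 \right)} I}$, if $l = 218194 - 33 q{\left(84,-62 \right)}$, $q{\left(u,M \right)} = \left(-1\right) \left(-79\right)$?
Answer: $\frac{1}{157243} \approx 6.3596 \cdot 10^{-6}$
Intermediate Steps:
$q{\left(u,M \right)} = 79$
$I = -19448$ ($I = \left(-442\right) 44 = -19448$)
$l = 215587$ ($l = 218194 - 33 \cdot 79 = 218194 - 2607 = 215587$)
$\frac{1}{l + g{\left(3 \right)} I} = \frac{1}{215587 + 3 \left(-19448\right)} = \frac{1}{215587 - 58344} = \frac{1}{157243}$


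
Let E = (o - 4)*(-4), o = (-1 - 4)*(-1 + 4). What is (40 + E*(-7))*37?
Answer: -18204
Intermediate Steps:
o = -15 (o = -5*3 = -15)
E = 76 (E = (-15 - 4)*(-4) = -19*(-4) = 76)
(40 + E*(-7))*37 = (40 + 76*(-7))*37 = (40 - 532)*37 = -492*37 = -18204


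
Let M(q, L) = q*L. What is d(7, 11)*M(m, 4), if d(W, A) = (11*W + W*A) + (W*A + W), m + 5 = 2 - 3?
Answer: -5712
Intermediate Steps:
m = -6 (m = -5 + (2 - 3) = -5 - 1 = -6)
M(q, L) = L*q
d(W, A) = 12*W + 2*A*W (d(W, A) = (11*W + A*W) + (A*W + W) = (11*W + A*W) + (W + A*W) = 12*W + 2*A*W)
d(7, 11)*M(m, 4) = (2*7*(6 + 11))*(4*(-6)) = (2*7*17)*(-24) = 238*(-24) = -5712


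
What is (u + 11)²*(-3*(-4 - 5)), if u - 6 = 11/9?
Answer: 26896/3 ≈ 8965.3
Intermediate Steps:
u = 65/9 (u = 6 + 11/9 = 65/9 ≈ 7.2222)
(u + 11)²*(-3*(-4 - 5)) = (65/9 + 11)²*(-3*(-4 - 5)) = (164/9)²*(-3*(-9)) = (26896/81)*27 = 26896/3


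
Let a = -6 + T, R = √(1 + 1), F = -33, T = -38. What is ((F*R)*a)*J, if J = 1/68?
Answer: 363*√2/17 ≈ 30.198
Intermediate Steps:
J = 1/68 ≈ 0.014706
R = √2 ≈ 1.4142
a = -44 (a = -6 - 38 = -44)
((F*R)*a)*J = (-33*√2*(-44))*(1/68) = (1452*√2)*(1/68) = 363*√2/17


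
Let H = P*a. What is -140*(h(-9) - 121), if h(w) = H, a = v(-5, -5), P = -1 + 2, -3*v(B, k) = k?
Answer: 50120/3 ≈ 16707.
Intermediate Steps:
v(B, k) = -k/3
P = 1
a = 5/3 (a = -⅓*(-5) = 5/3 ≈ 1.6667)
H = 5/3 (H = 1*(5/3) = 5/3 ≈ 1.6667)
h(w) = 5/3
-140*(h(-9) - 121) = -140*(5/3 - 121) = -140*(-358/3) = 50120/3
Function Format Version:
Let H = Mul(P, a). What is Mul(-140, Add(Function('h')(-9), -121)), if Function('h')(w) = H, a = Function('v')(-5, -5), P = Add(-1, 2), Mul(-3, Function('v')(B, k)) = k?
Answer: Rational(50120, 3) ≈ 16707.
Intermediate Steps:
Function('v')(B, k) = Mul(Rational(-1, 3), k)
P = 1
a = Rational(5, 3) (a = Mul(Rational(-1, 3), -5) = Rational(5, 3) ≈ 1.6667)
H = Rational(5, 3) (H = Mul(1, Rational(5, 3)) = Rational(5, 3) ≈ 1.6667)
Function('h')(w) = Rational(5, 3)
Mul(-140, Add(Function('h')(-9), -121)) = Mul(-140, Add(Rational(5, 3), -121)) = Mul(-140, Rational(-358, 3)) = Rational(50120, 3)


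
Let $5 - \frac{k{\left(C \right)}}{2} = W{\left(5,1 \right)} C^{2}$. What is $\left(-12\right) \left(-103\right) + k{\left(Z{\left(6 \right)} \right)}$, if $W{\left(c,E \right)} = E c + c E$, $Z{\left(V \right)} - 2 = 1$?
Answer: $1066$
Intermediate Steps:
$Z{\left(V \right)} = 3$ ($Z{\left(V \right)} = 2 + 1 = 3$)
$W{\left(c,E \right)} = 2 E c$ ($W{\left(c,E \right)} = E c + E c = 2 E c$)
$k{\left(C \right)} = 10 - 20 C^{2}$ ($k{\left(C \right)} = 10 - 2 \cdot 2 \cdot 1 \cdot 5 C^{2} = 10 - 2 \cdot 10 C^{2} = 10 - 20 C^{2}$)
$\left(-12\right) \left(-103\right) + k{\left(Z{\left(6 \right)} \right)} = \left(-12\right) \left(-103\right) + \left(10 - 20 \cdot 3^{2}\right) = 1236 + \left(10 - 180\right) = 1236 - 170 = 1066$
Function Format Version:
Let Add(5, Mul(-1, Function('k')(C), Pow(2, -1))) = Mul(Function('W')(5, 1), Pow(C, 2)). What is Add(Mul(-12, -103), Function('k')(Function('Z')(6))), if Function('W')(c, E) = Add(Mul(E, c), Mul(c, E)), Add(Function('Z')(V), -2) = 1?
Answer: 1066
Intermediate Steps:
Function('Z')(V) = 3 (Function('Z')(V) = Add(2, 1) = 3)
Function('W')(c, E) = Mul(2, E, c) (Function('W')(c, E) = Add(Mul(E, c), Mul(E, c)) = Mul(2, E, c))
Function('k')(C) = Add(10, Mul(-20, Pow(C, 2))) (Function('k')(C) = Add(10, Mul(-2, Mul(Mul(2, 1, 5), Pow(C, 2)))) = Add(10, Mul(-2, Mul(10, Pow(C, 2)))) = Add(10, Mul(-20, Pow(C, 2))))
Add(Mul(-12, -103), Function('k')(Function('Z')(6))) = Add(Mul(-12, -103), Add(10, Mul(-20, Pow(3, 2)))) = Add(1236, Add(10, Mul(-20, 9))) = Add(1236, Add(10, -180)) = Add(1236, -170) = 1066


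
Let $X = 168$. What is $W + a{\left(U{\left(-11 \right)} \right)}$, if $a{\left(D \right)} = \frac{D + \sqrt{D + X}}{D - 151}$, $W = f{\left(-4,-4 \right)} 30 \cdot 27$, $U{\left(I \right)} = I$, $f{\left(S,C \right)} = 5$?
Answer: $\frac{656111}{162} - \frac{\sqrt{157}}{162} \approx 4050.0$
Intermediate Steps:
$W = 4050$ ($W = 5 \cdot 30 \cdot 27 = 150 \cdot 27 = 4050$)
$a{\left(D \right)} = \frac{D + \sqrt{168 + D}}{-151 + D}$ ($a{\left(D \right)} = \frac{D + \sqrt{D + 168}}{D - 151} = \frac{D + \sqrt{168 + D}}{-151 + D}$)
$W + a{\left(U{\left(-11 \right)} \right)} = 4050 + \frac{-11 + \sqrt{168 - 11}}{-151 - 11} = 4050 + \frac{-11 + \sqrt{157}}{-162} = 4050 - \frac{-11 + \sqrt{157}}{162} = 4050 + \left(\frac{11}{162} - \frac{\sqrt{157}}{162}\right) = \frac{656111}{162} - \frac{\sqrt{157}}{162}$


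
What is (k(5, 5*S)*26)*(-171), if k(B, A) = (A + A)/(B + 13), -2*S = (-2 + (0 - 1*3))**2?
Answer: 30875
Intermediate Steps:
S = -25/2 (S = -(-2 + (0 - 1*3))**2/2 = -(-2 + (0 - 3))**2/2 = -(-2 - 3)**2/2 = -1/2*(-5)**2 = -1/2*25 = -25/2 ≈ -12.500)
k(B, A) = 2*A/(13 + B) (k(B, A) = (2*A)/(13 + B) = 2*A/(13 + B))
(k(5, 5*S)*26)*(-171) = ((2*(5*(-25/2))/(13 + 5))*26)*(-171) = ((2*(-125/2)/18)*26)*(-171) = ((2*(-125/2)*(1/18))*26)*(-171) = -125/18*26*(-171) = -1625/9*(-171) = 30875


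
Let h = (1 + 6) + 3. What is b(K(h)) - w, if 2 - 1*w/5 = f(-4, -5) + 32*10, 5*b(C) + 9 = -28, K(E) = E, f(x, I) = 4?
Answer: 8013/5 ≈ 1602.6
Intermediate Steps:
h = 10 (h = 7 + 3 = 10)
b(C) = -37/5 (b(C) = -9/5 + (⅕)*(-28) = -9/5 - 28/5 = -37/5)
w = -1610 (w = 10 - 5*(4 + 32*10) = 10 - 5*(4 + 320) = 10 - 5*324 = 10 - 1620 = -1610)
b(K(h)) - w = -37/5 - 1*(-1610) = -37/5 + 1610 = 8013/5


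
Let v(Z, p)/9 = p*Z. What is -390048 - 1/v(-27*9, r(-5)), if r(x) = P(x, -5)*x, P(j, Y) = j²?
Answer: -106629372001/273375 ≈ -3.9005e+5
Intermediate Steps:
r(x) = x³ (r(x) = x²*x = x³)
v(Z, p) = 9*Z*p (v(Z, p) = 9*(p*Z) = 9*(Z*p) = 9*Z*p)
-390048 - 1/v(-27*9, r(-5)) = -390048 - 1/(9*(-27*9)*(-5)³) = -390048 - 1/(9*(-243)*(-125)) = -390048 - 1/273375 = -106629372001/273375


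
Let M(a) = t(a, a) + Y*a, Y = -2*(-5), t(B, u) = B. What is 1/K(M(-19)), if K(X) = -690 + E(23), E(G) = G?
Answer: -1/667 ≈ -0.0014993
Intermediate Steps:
Y = 10
M(a) = 11*a (M(a) = a + 10*a = 11*a)
K(X) = -667 (K(X) = -690 + 23 = -667)
1/K(M(-19)) = 1/(-667) = -1/667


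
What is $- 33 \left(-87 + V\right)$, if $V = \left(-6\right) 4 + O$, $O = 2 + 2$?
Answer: $3531$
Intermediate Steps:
$O = 4$
$V = -20$ ($V = \left(-6\right) 4 + 4 = -24 + 4 = -20$)
$- 33 \left(-87 + V\right) = - 33 \left(-87 - 20\right) = \left(-33\right) \left(-107\right) = 3531$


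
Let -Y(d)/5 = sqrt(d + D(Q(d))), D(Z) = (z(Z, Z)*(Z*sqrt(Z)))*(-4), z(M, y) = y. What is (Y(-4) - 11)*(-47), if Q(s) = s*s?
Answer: 517 + 2350*I*sqrt(41) ≈ 517.0 + 15047.0*I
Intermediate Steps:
Q(s) = s**2
D(Z) = -4*Z**(5/2) (D(Z) = (Z*(Z*sqrt(Z)))*(-4) = (Z*Z**(3/2))*(-4) = Z**(5/2)*(-4) = -4*Z**(5/2))
Y(d) = -5*sqrt(d - 4*(d**2)**(5/2))
(Y(-4) - 11)*(-47) = (-5*2*I*sqrt(1 + 16*((-4)**2)**(3/2)) - 11)*(-47) = (-5*2*I*sqrt(1 + 16*16**(3/2)) - 11)*(-47) = (-5*2*I*sqrt(1 + 16*64) - 11)*(-47) = (-5*10*I*sqrt(41) - 11)*(-47) = (-50*I*sqrt(41) - 11)*(-47) = (-11 - 50*I*sqrt(41))*(-47) = 517 + 2350*I*sqrt(41)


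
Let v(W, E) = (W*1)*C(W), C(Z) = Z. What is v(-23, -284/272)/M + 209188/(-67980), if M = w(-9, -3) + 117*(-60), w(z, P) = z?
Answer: -11411696/3619935 ≈ -3.1525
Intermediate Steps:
v(W, E) = W**2 (v(W, E) = (W*1)*W = W*W = W**2)
M = -7029 (M = -9 + 117*(-60) = -9 - 7020 = -7029)
v(-23, -284/272)/M + 209188/(-67980) = (-23)**2/(-7029) + 209188/(-67980) = 529*(-1/7029) + 209188*(-1/67980) = -529/7029 - 52297/16995 = -11411696/3619935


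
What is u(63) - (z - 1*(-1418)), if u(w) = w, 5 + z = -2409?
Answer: 1059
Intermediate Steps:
z = -2414 (z = -5 - 2409 = -2414)
u(63) - (z - 1*(-1418)) = 63 - (-2414 - 1*(-1418)) = 63 - (-2414 + 1418) = 63 - 1*(-996) = 63 + 996 = 1059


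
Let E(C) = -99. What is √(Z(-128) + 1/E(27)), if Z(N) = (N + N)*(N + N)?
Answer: √71368693/33 ≈ 256.00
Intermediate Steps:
Z(N) = 4*N² (Z(N) = (2*N)*(2*N) = 4*N²)
√(Z(-128) + 1/E(27)) = √(4*(-128)² + 1/(-99)) = √(4*16384 - 1/99) = √(65536 - 1/99) = √(6488063/99) = √71368693/33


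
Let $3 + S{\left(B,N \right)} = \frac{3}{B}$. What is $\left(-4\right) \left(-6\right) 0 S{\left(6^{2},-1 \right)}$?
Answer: $0$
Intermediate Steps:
$S{\left(B,N \right)} = -3 + \frac{3}{B}$
$\left(-4\right) \left(-6\right) 0 S{\left(6^{2},-1 \right)} = \left(-4\right) \left(-6\right) 0 \left(-3 + \frac{3}{6^{2}}\right) = 24 \cdot 0 \left(-3 + \frac{3}{36}\right) = 0 \left(-3 + 3 \cdot \frac{1}{36}\right) = 0 \left(-3 + \frac{1}{12}\right) = 0 \left(- \frac{35}{12}\right) = 0$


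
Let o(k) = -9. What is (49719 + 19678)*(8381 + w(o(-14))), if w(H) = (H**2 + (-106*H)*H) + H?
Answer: -9229801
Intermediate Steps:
w(H) = H - 105*H**2 (w(H) = (H**2 - 106*H**2) + H = -105*H**2 + H = H - 105*H**2)
(49719 + 19678)*(8381 + w(o(-14))) = (49719 + 19678)*(8381 - 9*(1 - 105*(-9))) = 69397*(8381 - 9*(1 + 945)) = 69397*(8381 - 9*946) = 69397*(8381 - 8514) = 69397*(-133) = -9229801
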